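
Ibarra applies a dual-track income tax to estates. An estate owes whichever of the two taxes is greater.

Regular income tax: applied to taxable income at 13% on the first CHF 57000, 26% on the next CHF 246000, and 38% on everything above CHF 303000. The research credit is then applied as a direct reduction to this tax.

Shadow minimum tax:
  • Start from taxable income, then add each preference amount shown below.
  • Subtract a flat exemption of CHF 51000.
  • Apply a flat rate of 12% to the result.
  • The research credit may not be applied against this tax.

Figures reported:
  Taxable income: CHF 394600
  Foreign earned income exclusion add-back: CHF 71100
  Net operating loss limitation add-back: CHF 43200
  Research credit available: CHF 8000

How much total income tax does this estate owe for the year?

CHF 98178

Shadow minimum tax:
  Adjusted income: CHF 394600 + CHF 71100 + CHF 43200 = CHF 508900
  Less exemption CHF 51000 → base CHF 457900
  CHF 457900 × 12% = CHF 54948

Regular income tax:
  CHF 57000 × 13% = CHF 7410
  CHF 246000 × 26% = CHF 63960
  CHF 91600 × 38% = CHF 34808
  → CHF 106178
  Less research credit CHF 8000 → CHF 98178

CHF 98178 > CHF 54948, so the regular income tax governs.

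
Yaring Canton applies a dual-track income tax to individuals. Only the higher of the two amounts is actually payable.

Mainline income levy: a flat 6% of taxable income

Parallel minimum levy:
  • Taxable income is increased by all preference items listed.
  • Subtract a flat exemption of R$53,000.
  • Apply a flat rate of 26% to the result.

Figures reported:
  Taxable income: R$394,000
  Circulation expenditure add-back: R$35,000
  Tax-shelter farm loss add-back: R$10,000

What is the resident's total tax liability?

R$100,360

Mainline income levy:
  R$394,000 × 6% = R$23,640

Parallel minimum levy:
  Adjusted income: R$394,000 + R$35,000 + R$10,000 = R$439,000
  Less exemption R$53,000 → base R$386,000
  R$386,000 × 26% = R$100,360

R$100,360 > R$23,640, so the parallel minimum levy is the binding amount.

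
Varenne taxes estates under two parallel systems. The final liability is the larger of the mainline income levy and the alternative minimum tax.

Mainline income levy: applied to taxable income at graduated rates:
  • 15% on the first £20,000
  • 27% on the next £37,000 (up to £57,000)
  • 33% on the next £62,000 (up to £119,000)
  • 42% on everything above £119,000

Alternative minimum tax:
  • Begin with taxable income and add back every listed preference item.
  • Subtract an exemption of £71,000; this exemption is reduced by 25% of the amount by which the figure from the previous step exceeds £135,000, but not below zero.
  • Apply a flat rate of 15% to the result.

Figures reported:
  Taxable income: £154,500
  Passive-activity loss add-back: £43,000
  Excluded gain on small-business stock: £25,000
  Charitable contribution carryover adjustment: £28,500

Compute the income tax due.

£48,360

Mainline income levy:
  £20,000 × 15% = £3,000
  £37,000 × 27% = £9,990
  £62,000 × 33% = £20,460
  £35,500 × 42% = £14,910
  → £48,360

Alternative minimum tax:
  Adjusted income: £154,500 + £43,000 + £25,000 + £28,500 = £251,000
  Exemption: £71,000 − 25% × (£251,000 − £135,000) = £71,000 − £29,000 = £42,000
  Base: £251,000 − £42,000 = £209,000
  £209,000 × 15% = £31,350

£48,360 > £31,350, so the mainline income levy governs.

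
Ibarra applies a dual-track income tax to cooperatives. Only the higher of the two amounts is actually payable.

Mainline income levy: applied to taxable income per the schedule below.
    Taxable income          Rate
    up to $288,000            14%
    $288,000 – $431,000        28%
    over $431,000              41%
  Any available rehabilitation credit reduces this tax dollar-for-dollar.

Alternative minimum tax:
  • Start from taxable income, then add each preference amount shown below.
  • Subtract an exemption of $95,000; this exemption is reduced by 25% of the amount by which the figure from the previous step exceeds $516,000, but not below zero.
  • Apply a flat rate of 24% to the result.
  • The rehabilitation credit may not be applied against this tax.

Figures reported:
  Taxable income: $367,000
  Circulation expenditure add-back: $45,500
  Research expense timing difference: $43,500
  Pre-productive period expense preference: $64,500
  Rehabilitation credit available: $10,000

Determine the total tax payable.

$102,390

Alternative minimum tax:
  Adjusted income: $367,000 + $45,500 + $43,500 + $64,500 = $520,500
  Exemption: $95,000 − 25% × ($520,500 − $516,000) = $95,000 − $1,125 = $93,875
  Base: $520,500 − $93,875 = $426,625
  $426,625 × 24% = $102,390

Mainline income levy:
  $288,000 × 14% = $40,320
  $79,000 × 28% = $22,120
  → $62,440
  Less rehabilitation credit $10,000 → $52,440

$102,390 > $52,440, so the alternative minimum tax is the binding amount.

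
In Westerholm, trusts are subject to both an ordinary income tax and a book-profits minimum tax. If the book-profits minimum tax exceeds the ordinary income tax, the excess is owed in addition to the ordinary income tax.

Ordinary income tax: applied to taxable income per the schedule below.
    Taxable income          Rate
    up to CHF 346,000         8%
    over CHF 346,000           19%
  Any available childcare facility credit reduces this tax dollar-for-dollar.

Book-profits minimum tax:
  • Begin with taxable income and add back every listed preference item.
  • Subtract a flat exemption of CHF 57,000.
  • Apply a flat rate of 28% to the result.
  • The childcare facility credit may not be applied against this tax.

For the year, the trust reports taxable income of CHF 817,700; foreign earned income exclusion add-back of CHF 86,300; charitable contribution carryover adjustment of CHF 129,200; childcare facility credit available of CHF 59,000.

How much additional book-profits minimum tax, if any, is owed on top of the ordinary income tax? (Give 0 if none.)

CHF 215,033

Book-profits minimum tax:
  Adjusted income: CHF 817,700 + CHF 86,300 + CHF 129,200 = CHF 1,033,200
  Less exemption CHF 57,000 → base CHF 976,200
  CHF 976,200 × 28% = CHF 273,336

Ordinary income tax:
  CHF 346,000 × 8% = CHF 27,680
  CHF 471,700 × 19% = CHF 89,623
  → CHF 117,303
  Less childcare facility credit CHF 59,000 → CHF 58,303

Excess of book-profits minimum tax over ordinary income tax: CHF 273,336 − CHF 58,303 = CHF 215,033.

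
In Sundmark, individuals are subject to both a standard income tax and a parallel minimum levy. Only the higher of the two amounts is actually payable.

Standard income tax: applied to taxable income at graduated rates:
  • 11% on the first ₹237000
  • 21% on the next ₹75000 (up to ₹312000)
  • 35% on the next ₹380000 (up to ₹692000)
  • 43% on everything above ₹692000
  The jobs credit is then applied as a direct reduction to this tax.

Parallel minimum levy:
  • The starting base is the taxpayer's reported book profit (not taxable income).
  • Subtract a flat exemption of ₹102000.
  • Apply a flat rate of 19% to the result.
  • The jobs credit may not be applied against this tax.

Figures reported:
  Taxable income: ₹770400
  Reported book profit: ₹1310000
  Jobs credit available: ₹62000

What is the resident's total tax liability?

Parallel minimum levy:
  Base (reported book profit): ₹1310000
  Less exemption ₹102000 → base ₹1208000
  ₹1208000 × 19% = ₹229520

Standard income tax:
  ₹237000 × 11% = ₹26070
  ₹75000 × 21% = ₹15750
  ₹380000 × 35% = ₹133000
  ₹78400 × 43% = ₹33712
  → ₹208532
  Less jobs credit ₹62000 → ₹146532

₹229520 > ₹146532, so the parallel minimum levy is the binding amount.

₹229520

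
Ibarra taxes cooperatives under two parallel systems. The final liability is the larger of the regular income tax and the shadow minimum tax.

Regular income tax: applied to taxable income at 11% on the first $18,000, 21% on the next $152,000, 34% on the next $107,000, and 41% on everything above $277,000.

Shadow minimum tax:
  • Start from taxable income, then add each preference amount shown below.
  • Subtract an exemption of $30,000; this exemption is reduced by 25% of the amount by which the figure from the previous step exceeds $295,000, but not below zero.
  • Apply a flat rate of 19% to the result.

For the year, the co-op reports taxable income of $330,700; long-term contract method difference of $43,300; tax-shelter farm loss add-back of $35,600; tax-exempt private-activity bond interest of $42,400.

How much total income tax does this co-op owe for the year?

Shadow minimum tax:
  Adjusted income: $330,700 + $43,300 + $35,600 + $42,400 = $452,000
  Exemption: 25% × ($452,000 − $295,000) = $39,250 ≥ $30,000, so the exemption is fully phased out
  Base: $452,000 − $0 = $452,000
  $452,000 × 19% = $85,880

Regular income tax:
  $18,000 × 11% = $1,980
  $152,000 × 21% = $31,920
  $107,000 × 34% = $36,380
  $53,700 × 41% = $22,017
  → $92,297

$92,297 > $85,880, so the regular income tax governs.

$92,297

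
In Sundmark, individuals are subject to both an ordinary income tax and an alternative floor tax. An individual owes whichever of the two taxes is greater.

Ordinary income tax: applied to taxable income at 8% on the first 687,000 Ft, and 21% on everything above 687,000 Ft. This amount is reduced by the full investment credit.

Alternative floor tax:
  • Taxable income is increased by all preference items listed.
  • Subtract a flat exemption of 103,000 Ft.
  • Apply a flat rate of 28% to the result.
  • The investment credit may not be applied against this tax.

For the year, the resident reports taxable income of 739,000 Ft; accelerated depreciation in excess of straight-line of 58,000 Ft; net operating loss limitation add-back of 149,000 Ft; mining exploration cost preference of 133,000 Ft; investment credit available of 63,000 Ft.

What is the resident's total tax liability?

Alternative floor tax:
  Adjusted income: 739,000 Ft + 58,000 Ft + 149,000 Ft + 133,000 Ft = 1,079,000 Ft
  Less exemption 103,000 Ft → base 976,000 Ft
  976,000 Ft × 28% = 273,280 Ft

Ordinary income tax:
  687,000 Ft × 8% = 54,960 Ft
  52,000 Ft × 21% = 10,920 Ft
  → 65,880 Ft
  Less investment credit 63,000 Ft → 2,880 Ft

273,280 Ft > 2,880 Ft, so the alternative floor tax is the binding amount.

273,280 Ft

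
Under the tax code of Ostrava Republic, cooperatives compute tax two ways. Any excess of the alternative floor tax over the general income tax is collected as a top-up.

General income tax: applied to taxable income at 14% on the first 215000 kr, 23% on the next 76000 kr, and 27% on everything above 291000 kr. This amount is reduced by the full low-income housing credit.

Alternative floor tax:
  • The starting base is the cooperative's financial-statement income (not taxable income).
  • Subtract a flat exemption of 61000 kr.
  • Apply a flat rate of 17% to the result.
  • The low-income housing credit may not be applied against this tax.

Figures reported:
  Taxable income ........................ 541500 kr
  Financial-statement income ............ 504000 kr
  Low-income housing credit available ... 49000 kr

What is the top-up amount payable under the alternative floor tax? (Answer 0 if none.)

9095 kr

General income tax:
  215000 kr × 14% = 30100 kr
  76000 kr × 23% = 17480 kr
  250500 kr × 27% = 67635 kr
  → 115215 kr
  Less low-income housing credit 49000 kr → 66215 kr

Alternative floor tax:
  Base (financial-statement income): 504000 kr
  Less exemption 61000 kr → base 443000 kr
  443000 kr × 17% = 75310 kr

Excess of alternative floor tax over general income tax: 75310 kr − 66215 kr = 9095 kr.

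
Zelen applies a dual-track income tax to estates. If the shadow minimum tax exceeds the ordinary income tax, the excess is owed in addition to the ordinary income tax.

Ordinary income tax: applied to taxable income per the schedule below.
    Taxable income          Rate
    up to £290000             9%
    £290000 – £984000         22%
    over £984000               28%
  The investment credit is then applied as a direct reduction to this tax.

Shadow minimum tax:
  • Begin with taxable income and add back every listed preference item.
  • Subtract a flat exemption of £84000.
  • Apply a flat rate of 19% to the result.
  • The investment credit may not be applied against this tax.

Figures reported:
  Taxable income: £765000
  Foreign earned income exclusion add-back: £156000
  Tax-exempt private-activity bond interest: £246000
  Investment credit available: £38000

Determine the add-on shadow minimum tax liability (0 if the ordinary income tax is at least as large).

Ordinary income tax:
  £290000 × 9% = £26100
  £475000 × 22% = £104500
  → £130600
  Less investment credit £38000 → £92600

Shadow minimum tax:
  Adjusted income: £765000 + £156000 + £246000 = £1167000
  Less exemption £84000 → base £1083000
  £1083000 × 19% = £205770

Excess of shadow minimum tax over ordinary income tax: £205770 − £92600 = £113170.

£113170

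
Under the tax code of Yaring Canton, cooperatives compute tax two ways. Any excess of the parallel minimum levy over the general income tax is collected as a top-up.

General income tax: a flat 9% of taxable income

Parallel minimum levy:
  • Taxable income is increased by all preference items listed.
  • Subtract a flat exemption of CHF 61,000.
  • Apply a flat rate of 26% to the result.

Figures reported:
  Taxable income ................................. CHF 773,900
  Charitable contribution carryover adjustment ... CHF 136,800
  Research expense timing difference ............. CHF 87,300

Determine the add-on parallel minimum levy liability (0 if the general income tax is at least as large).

General income tax:
  CHF 773,900 × 9% = CHF 69,651

Parallel minimum levy:
  Adjusted income: CHF 773,900 + CHF 136,800 + CHF 87,300 = CHF 998,000
  Less exemption CHF 61,000 → base CHF 937,000
  CHF 937,000 × 26% = CHF 243,620

Excess of parallel minimum levy over general income tax: CHF 243,620 − CHF 69,651 = CHF 173,969.

CHF 173,969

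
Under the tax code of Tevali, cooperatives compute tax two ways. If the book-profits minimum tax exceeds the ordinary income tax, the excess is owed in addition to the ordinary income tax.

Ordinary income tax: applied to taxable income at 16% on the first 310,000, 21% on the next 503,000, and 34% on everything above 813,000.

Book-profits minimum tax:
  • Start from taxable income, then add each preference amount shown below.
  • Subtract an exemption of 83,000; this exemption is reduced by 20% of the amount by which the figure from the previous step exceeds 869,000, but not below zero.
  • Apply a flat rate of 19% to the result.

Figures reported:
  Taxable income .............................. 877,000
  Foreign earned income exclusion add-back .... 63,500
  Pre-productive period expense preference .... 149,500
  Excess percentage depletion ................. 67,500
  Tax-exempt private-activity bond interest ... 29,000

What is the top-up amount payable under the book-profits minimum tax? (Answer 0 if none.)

Book-profits minimum tax:
  Adjusted income: 877,000 + 63,500 + 149,500 + 67,500 + 29,000 = 1,186,500
  Exemption: 83,000 − 20% × (1,186,500 − 869,000) = 83,000 − 63,500 = 19,500
  Base: 1,186,500 − 19,500 = 1,167,000
  1,167,000 × 19% = 221,730

Ordinary income tax:
  310,000 × 16% = 49,600
  503,000 × 21% = 105,630
  64,000 × 34% = 21,760
  → 176,990

Excess of book-profits minimum tax over ordinary income tax: 221,730 − 176,990 = 44,740.

44,740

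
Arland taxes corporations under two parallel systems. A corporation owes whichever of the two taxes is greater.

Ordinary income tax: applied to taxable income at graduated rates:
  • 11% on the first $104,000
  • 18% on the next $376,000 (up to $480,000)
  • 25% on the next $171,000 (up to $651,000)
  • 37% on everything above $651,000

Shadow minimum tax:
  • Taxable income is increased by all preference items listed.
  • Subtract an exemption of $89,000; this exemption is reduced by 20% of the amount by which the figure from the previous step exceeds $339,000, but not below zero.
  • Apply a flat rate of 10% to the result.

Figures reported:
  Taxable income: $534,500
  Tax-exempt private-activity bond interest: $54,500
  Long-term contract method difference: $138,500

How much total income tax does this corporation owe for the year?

$92,745

Shadow minimum tax:
  Adjusted income: $534,500 + $54,500 + $138,500 = $727,500
  Exemption: $89,000 − 20% × ($727,500 − $339,000) = $89,000 − $77,700 = $11,300
  Base: $727,500 − $11,300 = $716,200
  $716,200 × 10% = $71,620

Ordinary income tax:
  $104,000 × 11% = $11,440
  $376,000 × 18% = $67,680
  $54,500 × 25% = $13,625
  → $92,745

$92,745 > $71,620, so the ordinary income tax governs.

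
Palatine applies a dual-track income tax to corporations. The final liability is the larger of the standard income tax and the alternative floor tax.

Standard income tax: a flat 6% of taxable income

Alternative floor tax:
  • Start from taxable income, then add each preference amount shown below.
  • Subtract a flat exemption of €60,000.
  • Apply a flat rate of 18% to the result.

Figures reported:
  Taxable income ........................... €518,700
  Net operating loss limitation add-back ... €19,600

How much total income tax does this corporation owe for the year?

Standard income tax:
  €518,700 × 6% = €31,122

Alternative floor tax:
  Adjusted income: €518,700 + €19,600 = €538,300
  Less exemption €60,000 → base €478,300
  €478,300 × 18% = €86,094

€86,094 > €31,122, so the alternative floor tax is the binding amount.

€86,094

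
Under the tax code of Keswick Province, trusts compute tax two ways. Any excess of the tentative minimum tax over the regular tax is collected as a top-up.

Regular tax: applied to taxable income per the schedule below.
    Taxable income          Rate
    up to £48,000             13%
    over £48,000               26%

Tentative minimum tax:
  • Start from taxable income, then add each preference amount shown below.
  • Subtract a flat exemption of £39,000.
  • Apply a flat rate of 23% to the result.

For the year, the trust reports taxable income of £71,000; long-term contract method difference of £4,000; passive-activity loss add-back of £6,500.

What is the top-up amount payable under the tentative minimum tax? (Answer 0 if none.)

Tentative minimum tax:
  Adjusted income: £71,000 + £4,000 + £6,500 = £81,500
  Less exemption £39,000 → base £42,500
  £42,500 × 23% = £9,775

Regular tax:
  £48,000 × 13% = £6,240
  £23,000 × 26% = £5,980
  → £12,220

£9,775 ≤ £12,220, so no add-on is due.

£0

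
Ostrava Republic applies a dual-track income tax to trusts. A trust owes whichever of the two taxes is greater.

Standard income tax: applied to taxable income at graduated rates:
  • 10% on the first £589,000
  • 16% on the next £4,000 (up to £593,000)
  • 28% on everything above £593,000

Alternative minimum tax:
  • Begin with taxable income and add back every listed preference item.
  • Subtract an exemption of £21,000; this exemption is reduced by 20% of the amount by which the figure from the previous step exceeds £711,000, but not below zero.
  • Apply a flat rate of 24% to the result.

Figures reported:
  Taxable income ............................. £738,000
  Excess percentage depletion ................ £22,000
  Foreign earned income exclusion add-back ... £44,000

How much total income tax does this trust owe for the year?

£192,384

Alternative minimum tax:
  Adjusted income: £738,000 + £22,000 + £44,000 = £804,000
  Exemption: £21,000 − 20% × (£804,000 − £711,000) = £21,000 − £18,600 = £2,400
  Base: £804,000 − £2,400 = £801,600
  £801,600 × 24% = £192,384

Standard income tax:
  £589,000 × 10% = £58,900
  £4,000 × 16% = £640
  £145,000 × 28% = £40,600
  → £100,140

£192,384 > £100,140, so the alternative minimum tax is the binding amount.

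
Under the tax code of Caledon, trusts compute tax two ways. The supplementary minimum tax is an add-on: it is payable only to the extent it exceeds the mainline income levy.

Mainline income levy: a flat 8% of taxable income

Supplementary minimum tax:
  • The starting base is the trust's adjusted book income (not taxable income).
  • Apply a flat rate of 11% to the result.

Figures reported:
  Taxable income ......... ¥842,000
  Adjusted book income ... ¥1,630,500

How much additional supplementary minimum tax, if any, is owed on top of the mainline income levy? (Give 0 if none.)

Supplementary minimum tax:
  Base (adjusted book income): ¥1,630,500
  ¥1,630,500 × 11% = ¥179,355

Mainline income levy:
  ¥842,000 × 8% = ¥67,360

Excess of supplementary minimum tax over mainline income levy: ¥179,355 − ¥67,360 = ¥111,995.

¥111,995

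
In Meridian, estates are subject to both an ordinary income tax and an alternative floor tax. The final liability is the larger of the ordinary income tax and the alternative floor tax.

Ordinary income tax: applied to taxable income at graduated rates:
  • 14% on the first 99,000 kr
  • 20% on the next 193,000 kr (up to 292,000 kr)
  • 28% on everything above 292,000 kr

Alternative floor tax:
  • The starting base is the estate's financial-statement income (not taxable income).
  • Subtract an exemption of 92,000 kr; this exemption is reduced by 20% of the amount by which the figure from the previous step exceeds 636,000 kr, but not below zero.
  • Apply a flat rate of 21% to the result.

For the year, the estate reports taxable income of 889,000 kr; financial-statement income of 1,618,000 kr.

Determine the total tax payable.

339,780 kr

Ordinary income tax:
  99,000 kr × 14% = 13,860 kr
  193,000 kr × 20% = 38,600 kr
  597,000 kr × 28% = 167,160 kr
  → 219,620 kr

Alternative floor tax:
  Base (financial-statement income): 1,618,000 kr
  Exemption: 20% × (1,618,000 kr − 636,000 kr) = 196,400 kr ≥ 92,000 kr, so the exemption is fully phased out
  Base: 1,618,000 kr − 0 kr = 1,618,000 kr
  1,618,000 kr × 21% = 339,780 kr

339,780 kr > 219,620 kr, so the alternative floor tax is the binding amount.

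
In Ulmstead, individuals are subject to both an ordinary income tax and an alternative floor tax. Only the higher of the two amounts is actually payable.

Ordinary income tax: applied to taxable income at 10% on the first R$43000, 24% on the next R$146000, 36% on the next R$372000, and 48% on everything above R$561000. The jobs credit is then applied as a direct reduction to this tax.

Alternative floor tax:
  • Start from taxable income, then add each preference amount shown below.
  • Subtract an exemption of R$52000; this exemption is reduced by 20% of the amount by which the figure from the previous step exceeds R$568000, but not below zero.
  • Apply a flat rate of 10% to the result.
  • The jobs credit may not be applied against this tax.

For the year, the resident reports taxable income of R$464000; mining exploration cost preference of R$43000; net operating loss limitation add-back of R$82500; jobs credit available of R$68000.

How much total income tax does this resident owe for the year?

R$70340

Alternative floor tax:
  Adjusted income: R$464000 + R$43000 + R$82500 = R$589500
  Exemption: R$52000 − 20% × (R$589500 − R$568000) = R$52000 − R$4300 = R$47700
  Base: R$589500 − R$47700 = R$541800
  R$541800 × 10% = R$54180

Ordinary income tax:
  R$43000 × 10% = R$4300
  R$146000 × 24% = R$35040
  R$275000 × 36% = R$99000
  → R$138340
  Less jobs credit R$68000 → R$70340

R$70340 > R$54180, so the ordinary income tax governs.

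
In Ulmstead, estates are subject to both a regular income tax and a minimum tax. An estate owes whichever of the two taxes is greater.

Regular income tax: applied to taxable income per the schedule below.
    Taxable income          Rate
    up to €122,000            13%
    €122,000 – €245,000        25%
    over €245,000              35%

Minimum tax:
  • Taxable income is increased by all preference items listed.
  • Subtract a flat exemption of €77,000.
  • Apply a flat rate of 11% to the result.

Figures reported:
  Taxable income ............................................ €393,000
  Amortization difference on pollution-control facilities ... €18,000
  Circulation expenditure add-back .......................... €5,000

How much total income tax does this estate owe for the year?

€98,410

Regular income tax:
  €122,000 × 13% = €15,860
  €123,000 × 25% = €30,750
  €148,000 × 35% = €51,800
  → €98,410

Minimum tax:
  Adjusted income: €393,000 + €18,000 + €5,000 = €416,000
  Less exemption €77,000 → base €339,000
  €339,000 × 11% = €37,290

€98,410 > €37,290, so the regular income tax governs.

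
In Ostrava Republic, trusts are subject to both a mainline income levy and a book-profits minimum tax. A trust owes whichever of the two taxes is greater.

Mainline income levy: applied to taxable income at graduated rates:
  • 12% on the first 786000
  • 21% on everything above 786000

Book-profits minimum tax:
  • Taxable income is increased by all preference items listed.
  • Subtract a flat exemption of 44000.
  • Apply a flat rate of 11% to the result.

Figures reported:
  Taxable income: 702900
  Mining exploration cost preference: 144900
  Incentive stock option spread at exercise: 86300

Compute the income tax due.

97911

Mainline income levy:
  702900 × 12% = 84348

Book-profits minimum tax:
  Adjusted income: 702900 + 144900 + 86300 = 934100
  Less exemption 44000 → base 890100
  890100 × 11% = 97911

97911 > 84348, so the book-profits minimum tax is the binding amount.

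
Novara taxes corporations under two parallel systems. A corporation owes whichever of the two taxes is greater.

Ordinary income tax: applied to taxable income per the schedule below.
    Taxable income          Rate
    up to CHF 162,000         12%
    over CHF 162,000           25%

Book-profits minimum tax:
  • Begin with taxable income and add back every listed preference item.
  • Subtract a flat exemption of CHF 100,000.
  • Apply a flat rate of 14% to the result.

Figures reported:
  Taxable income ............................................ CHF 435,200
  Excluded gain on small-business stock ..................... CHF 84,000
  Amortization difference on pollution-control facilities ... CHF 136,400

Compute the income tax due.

Ordinary income tax:
  CHF 162,000 × 12% = CHF 19,440
  CHF 273,200 × 25% = CHF 68,300
  → CHF 87,740

Book-profits minimum tax:
  Adjusted income: CHF 435,200 + CHF 84,000 + CHF 136,400 = CHF 655,600
  Less exemption CHF 100,000 → base CHF 555,600
  CHF 555,600 × 14% = CHF 77,784

CHF 87,740 > CHF 77,784, so the ordinary income tax governs.

CHF 87,740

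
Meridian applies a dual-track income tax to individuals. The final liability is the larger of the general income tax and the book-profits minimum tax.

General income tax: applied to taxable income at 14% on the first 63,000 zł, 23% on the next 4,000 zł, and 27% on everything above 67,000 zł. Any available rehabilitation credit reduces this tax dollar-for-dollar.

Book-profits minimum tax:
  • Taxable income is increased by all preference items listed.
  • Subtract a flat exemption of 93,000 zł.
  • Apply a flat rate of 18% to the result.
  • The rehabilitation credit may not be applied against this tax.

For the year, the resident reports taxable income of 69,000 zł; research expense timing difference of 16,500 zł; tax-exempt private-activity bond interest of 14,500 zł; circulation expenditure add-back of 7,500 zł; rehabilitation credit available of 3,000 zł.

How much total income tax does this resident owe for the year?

General income tax:
  63,000 zł × 14% = 8,820 zł
  4,000 zł × 23% = 920 zł
  2,000 zł × 27% = 540 zł
  → 10,280 zł
  Less rehabilitation credit 3,000 zł → 7,280 zł

Book-profits minimum tax:
  Adjusted income: 69,000 zł + 16,500 zł + 14,500 zł + 7,500 zł = 107,500 zł
  Less exemption 93,000 zł → base 14,500 zł
  14,500 zł × 18% = 2,610 zł

7,280 zł > 2,610 zł, so the general income tax governs.

7,280 zł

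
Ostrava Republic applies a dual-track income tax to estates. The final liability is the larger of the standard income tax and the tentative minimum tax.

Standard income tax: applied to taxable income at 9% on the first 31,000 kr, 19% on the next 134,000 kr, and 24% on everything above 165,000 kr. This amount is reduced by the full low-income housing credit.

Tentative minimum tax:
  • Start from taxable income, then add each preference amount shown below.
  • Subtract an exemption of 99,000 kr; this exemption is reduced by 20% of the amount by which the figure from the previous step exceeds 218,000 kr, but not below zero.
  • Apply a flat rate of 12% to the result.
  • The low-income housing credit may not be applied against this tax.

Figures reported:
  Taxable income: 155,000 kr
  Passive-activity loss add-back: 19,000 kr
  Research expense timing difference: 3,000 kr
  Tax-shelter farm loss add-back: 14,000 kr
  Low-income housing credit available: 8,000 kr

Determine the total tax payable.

18,350 kr

Standard income tax:
  31,000 kr × 9% = 2,790 kr
  124,000 kr × 19% = 23,560 kr
  → 26,350 kr
  Less low-income housing credit 8,000 kr → 18,350 kr

Tentative minimum tax:
  Adjusted income: 155,000 kr + 19,000 kr + 3,000 kr + 14,000 kr = 191,000 kr
  Exemption: 191,000 kr ≤ 218,000 kr, so full 99,000 kr applies
  Base: 191,000 kr − 99,000 kr = 92,000 kr
  92,000 kr × 12% = 11,040 kr

18,350 kr > 11,040 kr, so the standard income tax governs.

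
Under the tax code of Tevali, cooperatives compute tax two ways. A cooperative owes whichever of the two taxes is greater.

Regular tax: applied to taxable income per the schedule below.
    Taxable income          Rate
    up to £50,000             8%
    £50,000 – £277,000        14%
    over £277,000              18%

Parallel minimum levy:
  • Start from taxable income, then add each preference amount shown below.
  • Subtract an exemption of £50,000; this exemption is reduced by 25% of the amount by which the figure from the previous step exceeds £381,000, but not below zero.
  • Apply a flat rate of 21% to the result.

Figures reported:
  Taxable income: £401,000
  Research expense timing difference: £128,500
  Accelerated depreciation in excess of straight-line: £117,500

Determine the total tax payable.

Parallel minimum levy:
  Adjusted income: £401,000 + £128,500 + £117,500 = £647,000
  Exemption: 25% × (£647,000 − £381,000) = £66,500 ≥ £50,000, so the exemption is fully phased out
  Base: £647,000 − £0 = £647,000
  £647,000 × 21% = £135,870

Regular tax:
  £50,000 × 8% = £4,000
  £227,000 × 14% = £31,780
  £124,000 × 18% = £22,320
  → £58,100

£135,870 > £58,100, so the parallel minimum levy is the binding amount.

£135,870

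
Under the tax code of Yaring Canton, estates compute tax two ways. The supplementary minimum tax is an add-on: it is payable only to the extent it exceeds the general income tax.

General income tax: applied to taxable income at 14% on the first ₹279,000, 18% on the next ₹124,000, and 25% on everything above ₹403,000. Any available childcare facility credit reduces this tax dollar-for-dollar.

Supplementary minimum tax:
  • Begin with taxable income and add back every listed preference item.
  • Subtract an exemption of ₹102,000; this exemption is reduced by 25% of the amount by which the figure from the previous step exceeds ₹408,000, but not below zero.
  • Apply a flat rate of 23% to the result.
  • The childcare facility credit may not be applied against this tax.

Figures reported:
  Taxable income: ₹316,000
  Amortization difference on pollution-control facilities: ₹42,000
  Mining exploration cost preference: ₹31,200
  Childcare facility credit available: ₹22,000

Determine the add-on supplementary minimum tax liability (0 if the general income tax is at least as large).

Supplementary minimum tax:
  Adjusted income: ₹316,000 + ₹42,000 + ₹31,200 = ₹389,200
  Exemption: ₹389,200 ≤ ₹408,000, so full ₹102,000 applies
  Base: ₹389,200 − ₹102,000 = ₹287,200
  ₹287,200 × 23% = ₹66,056

General income tax:
  ₹279,000 × 14% = ₹39,060
  ₹37,000 × 18% = ₹6,660
  → ₹45,720
  Less childcare facility credit ₹22,000 → ₹23,720

Excess of supplementary minimum tax over general income tax: ₹66,056 − ₹23,720 = ₹42,336.

₹42,336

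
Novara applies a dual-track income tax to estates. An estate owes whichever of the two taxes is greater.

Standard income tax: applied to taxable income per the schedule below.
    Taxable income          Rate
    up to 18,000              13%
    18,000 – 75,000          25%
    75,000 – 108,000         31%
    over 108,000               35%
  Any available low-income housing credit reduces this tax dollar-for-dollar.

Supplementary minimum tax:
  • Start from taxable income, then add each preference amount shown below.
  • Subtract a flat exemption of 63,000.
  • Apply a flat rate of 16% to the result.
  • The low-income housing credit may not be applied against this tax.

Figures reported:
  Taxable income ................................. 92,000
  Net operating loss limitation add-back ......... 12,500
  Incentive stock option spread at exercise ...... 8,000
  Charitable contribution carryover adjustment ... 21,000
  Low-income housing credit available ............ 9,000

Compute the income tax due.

12,860

Standard income tax:
  18,000 × 13% = 2,340
  57,000 × 25% = 14,250
  17,000 × 31% = 5,270
  → 21,860
  Less low-income housing credit 9,000 → 12,860

Supplementary minimum tax:
  Adjusted income: 92,000 + 12,500 + 8,000 + 21,000 = 133,500
  Less exemption 63,000 → base 70,500
  70,500 × 16% = 11,280

12,860 > 11,280, so the standard income tax governs.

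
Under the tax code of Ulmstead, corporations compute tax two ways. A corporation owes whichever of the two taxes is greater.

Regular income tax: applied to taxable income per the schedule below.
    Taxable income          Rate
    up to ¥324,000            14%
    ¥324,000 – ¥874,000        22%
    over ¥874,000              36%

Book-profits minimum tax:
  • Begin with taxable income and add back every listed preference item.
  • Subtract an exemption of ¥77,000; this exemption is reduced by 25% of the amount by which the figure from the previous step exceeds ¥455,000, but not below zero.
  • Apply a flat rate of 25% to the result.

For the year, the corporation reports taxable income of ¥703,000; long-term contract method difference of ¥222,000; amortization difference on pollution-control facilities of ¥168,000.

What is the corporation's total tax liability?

¥273,250

Regular income tax:
  ¥324,000 × 14% = ¥45,360
  ¥379,000 × 22% = ¥83,380
  → ¥128,740

Book-profits minimum tax:
  Adjusted income: ¥703,000 + ¥222,000 + ¥168,000 = ¥1,093,000
  Exemption: 25% × (¥1,093,000 − ¥455,000) = ¥159,500 ≥ ¥77,000, so the exemption is fully phased out
  Base: ¥1,093,000 − ¥0 = ¥1,093,000
  ¥1,093,000 × 25% = ¥273,250

¥273,250 > ¥128,740, so the book-profits minimum tax is the binding amount.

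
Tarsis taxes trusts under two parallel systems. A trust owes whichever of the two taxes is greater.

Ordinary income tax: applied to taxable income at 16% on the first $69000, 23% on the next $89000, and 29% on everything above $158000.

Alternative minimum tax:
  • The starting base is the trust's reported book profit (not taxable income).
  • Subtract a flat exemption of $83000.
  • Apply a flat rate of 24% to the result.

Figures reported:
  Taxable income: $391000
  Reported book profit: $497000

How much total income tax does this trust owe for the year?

$99360

Ordinary income tax:
  $69000 × 16% = $11040
  $89000 × 23% = $20470
  $233000 × 29% = $67570
  → $99080

Alternative minimum tax:
  Base (reported book profit): $497000
  Less exemption $83000 → base $414000
  $414000 × 24% = $99360

$99360 > $99080, so the alternative minimum tax is the binding amount.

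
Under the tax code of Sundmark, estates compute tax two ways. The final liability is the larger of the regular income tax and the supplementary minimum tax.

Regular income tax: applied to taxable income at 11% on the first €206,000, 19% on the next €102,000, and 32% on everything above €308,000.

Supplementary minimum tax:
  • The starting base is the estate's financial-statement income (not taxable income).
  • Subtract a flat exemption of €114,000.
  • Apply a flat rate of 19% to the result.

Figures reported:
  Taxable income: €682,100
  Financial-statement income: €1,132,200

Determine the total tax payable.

Supplementary minimum tax:
  Base (financial-statement income): €1,132,200
  Less exemption €114,000 → base €1,018,200
  €1,018,200 × 19% = €193,458

Regular income tax:
  €206,000 × 11% = €22,660
  €102,000 × 19% = €19,380
  €374,100 × 32% = €119,712
  → €161,752

€193,458 > €161,752, so the supplementary minimum tax is the binding amount.

€193,458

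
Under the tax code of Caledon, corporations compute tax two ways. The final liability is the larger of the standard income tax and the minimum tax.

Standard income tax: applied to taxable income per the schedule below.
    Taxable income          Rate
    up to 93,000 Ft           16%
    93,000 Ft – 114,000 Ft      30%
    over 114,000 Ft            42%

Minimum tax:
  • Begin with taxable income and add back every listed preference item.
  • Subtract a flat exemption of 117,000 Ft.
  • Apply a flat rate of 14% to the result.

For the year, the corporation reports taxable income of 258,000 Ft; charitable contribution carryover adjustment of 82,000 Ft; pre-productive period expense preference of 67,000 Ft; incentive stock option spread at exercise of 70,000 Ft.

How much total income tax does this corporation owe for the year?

81,660 Ft

Standard income tax:
  93,000 Ft × 16% = 14,880 Ft
  21,000 Ft × 30% = 6,300 Ft
  144,000 Ft × 42% = 60,480 Ft
  → 81,660 Ft

Minimum tax:
  Adjusted income: 258,000 Ft + 82,000 Ft + 67,000 Ft + 70,000 Ft = 477,000 Ft
  Less exemption 117,000 Ft → base 360,000 Ft
  360,000 Ft × 14% = 50,400 Ft

81,660 Ft > 50,400 Ft, so the standard income tax governs.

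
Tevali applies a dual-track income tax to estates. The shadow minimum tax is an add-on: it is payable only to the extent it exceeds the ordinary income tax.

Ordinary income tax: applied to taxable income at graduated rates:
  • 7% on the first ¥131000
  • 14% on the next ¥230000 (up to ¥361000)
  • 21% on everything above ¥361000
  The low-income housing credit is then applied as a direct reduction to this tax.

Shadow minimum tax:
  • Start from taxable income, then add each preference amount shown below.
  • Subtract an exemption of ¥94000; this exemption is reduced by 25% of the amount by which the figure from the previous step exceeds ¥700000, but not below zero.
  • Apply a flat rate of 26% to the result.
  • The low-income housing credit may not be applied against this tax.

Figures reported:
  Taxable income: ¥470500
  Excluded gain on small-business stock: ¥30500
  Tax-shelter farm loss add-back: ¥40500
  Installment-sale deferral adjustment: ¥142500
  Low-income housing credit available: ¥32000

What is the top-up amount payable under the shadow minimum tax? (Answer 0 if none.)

¥121035

Ordinary income tax:
  ¥131000 × 7% = ¥9170
  ¥230000 × 14% = ¥32200
  ¥109500 × 21% = ¥22995
  → ¥64365
  Less low-income housing credit ¥32000 → ¥32365

Shadow minimum tax:
  Adjusted income: ¥470500 + ¥30500 + ¥40500 + ¥142500 = ¥684000
  Exemption: ¥684000 ≤ ¥700000, so full ¥94000 applies
  Base: ¥684000 − ¥94000 = ¥590000
  ¥590000 × 26% = ¥153400

Excess of shadow minimum tax over ordinary income tax: ¥153400 − ¥32365 = ¥121035.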